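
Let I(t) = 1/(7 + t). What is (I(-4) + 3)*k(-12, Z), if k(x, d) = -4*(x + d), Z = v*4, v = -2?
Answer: 800/3 ≈ 266.67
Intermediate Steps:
Z = -8 (Z = -2*4 = -8)
k(x, d) = -4*d - 4*x (k(x, d) = -4*(d + x) = -4*d - 4*x)
(I(-4) + 3)*k(-12, Z) = (1/(7 - 4) + 3)*(-4*(-8) - 4*(-12)) = (1/3 + 3)*(32 + 48) = (1/3 + 3)*80 = (10/3)*80 = 800/3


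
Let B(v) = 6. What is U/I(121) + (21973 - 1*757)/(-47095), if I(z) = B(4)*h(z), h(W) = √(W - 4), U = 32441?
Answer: -21216/47095 + 32441*√13/234 ≈ 499.41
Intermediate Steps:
h(W) = √(-4 + W)
I(z) = 6*√(-4 + z)
U/I(121) + (21973 - 1*757)/(-47095) = 32441/((6*√(-4 + 121))) + (21973 - 1*757)/(-47095) = 32441/((6*√117)) + (21973 - 757)*(-1/47095) = 32441/((6*(3*√13))) + 21216*(-1/47095) = 32441/((18*√13)) - 21216/47095 = 32441*(√13/234) - 21216/47095 = 32441*√13/234 - 21216/47095 = -21216/47095 + 32441*√13/234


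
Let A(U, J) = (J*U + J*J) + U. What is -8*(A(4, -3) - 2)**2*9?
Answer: -72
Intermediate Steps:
A(U, J) = U + J**2 + J*U (A(U, J) = (J*U + J**2) + U = (J**2 + J*U) + U = U + J**2 + J*U)
-8*(A(4, -3) - 2)**2*9 = -8*((4 + (-3)**2 - 3*4) - 2)**2*9 = -8*((4 + 9 - 12) - 2)**2*9 = -8*(1 - 2)**2*9 = -8*(-1)**2*9 = -8*1*9 = -8*9 = -72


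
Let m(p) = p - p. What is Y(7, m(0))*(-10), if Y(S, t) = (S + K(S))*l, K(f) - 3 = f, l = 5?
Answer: -850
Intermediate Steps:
K(f) = 3 + f
m(p) = 0
Y(S, t) = 15 + 10*S (Y(S, t) = (S + (3 + S))*5 = (3 + 2*S)*5 = 15 + 10*S)
Y(7, m(0))*(-10) = (15 + 10*7)*(-10) = (15 + 70)*(-10) = 85*(-10) = -850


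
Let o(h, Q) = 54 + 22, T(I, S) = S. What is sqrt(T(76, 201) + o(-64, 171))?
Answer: sqrt(277) ≈ 16.643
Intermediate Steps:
o(h, Q) = 76
sqrt(T(76, 201) + o(-64, 171)) = sqrt(201 + 76) = sqrt(277)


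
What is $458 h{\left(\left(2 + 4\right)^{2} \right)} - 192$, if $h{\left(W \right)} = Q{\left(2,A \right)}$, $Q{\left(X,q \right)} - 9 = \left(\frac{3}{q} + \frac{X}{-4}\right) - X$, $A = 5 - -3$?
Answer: $\frac{11827}{4} \approx 2956.8$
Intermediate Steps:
$A = 8$ ($A = 5 + 3 = 8$)
$Q{\left(X,q \right)} = 9 + \frac{3}{q} - \frac{5 X}{4}$ ($Q{\left(X,q \right)} = 9 - \left(X - \frac{3}{q} - \frac{X}{-4}\right) = 9 - \left(X - \frac{3}{q} - X \left(- \frac{1}{4}\right)\right) = 9 - \left(- \frac{3}{q} + \frac{5 X}{4}\right) = 9 + \frac{3}{q} - \frac{5 X}{4}$)
$h{\left(W \right)} = \frac{55}{8}$ ($h{\left(W \right)} = 9 + \frac{3}{8} - \frac{5}{2} = \frac{55}{8}$)
$458 h{\left(\left(2 + 4\right)^{2} \right)} - 192 = 458 \cdot \frac{55}{8} - 192 = \frac{12595}{4} - 192 = \frac{11827}{4}$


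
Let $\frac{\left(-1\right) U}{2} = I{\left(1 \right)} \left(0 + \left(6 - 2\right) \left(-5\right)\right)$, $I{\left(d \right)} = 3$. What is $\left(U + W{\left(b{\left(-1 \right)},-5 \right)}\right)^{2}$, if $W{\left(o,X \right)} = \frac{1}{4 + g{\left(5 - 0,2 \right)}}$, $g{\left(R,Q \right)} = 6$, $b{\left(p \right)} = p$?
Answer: $\frac{1442401}{100} \approx 14424.0$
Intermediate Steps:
$W{\left(o,X \right)} = \frac{1}{10}$ ($W{\left(o,X \right)} = \frac{1}{4 + 6} = \frac{1}{10}$)
$U = 120$ ($U = - 2 \cdot 3 \left(0 + \left(6 - 2\right) \left(-5\right)\right) = - 2 \cdot 3 \left(0 + 4 \left(-5\right)\right) = - 2 \cdot 3 \left(0 - 20\right) = - 2 \cdot 3 \left(-20\right) = \left(-2\right) \left(-60\right) = 120$)
$\left(U + W{\left(b{\left(-1 \right)},-5 \right)}\right)^{2} = \left(120 + \frac{1}{10}\right)^{2} = \left(\frac{1201}{10}\right)^{2} = \frac{1442401}{100}$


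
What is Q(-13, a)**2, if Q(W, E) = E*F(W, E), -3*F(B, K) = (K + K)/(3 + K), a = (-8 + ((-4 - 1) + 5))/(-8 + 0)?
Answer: 1/36 ≈ 0.027778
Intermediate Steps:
a = 1 (a = (-8 + (-5 + 5))/(-8) = (-8 + 0)*(-1/8) = -8*(-1/8) = 1)
F(B, K) = -2*K/(3*(3 + K)) (F(B, K) = -(K + K)/(3*(3 + K)) = -2*K/(3*(3 + K)))
Q(W, E) = -2*E**2/(9 + 3*E) (Q(W, E) = E*(-2*E/(9 + 3*E)) = -2*E**2/(9 + 3*E))
Q(-13, a)**2 = (-2*1**2/(9 + 3*1))**2 = (-2*1/(9 + 3))**2 = (-2*1/12)**2 = (-2*1*1/12)**2 = (-1/6)**2 = 1/36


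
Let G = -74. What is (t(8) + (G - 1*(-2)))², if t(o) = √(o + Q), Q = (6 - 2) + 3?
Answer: (72 - √15)² ≈ 4641.3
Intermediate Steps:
Q = 7 (Q = 4 + 3 = 7)
t(o) = √(7 + o) (t(o) = √(o + 7) = √(7 + o))
(t(8) + (G - 1*(-2)))² = (√(7 + 8) + (-74 - 1*(-2)))² = (√15 + (-74 + 2))² = (√15 - 72)² = (-72 + √15)²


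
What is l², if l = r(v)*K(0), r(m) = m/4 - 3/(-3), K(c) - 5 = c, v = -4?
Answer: 0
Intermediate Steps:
K(c) = 5 + c
r(m) = 1 + m/4 (r(m) = m*(¼) - 3*(-⅓) = m/4 + 1 = 1 + m/4)
l = 0 (l = (1 + (¼)*(-4))*(5 + 0) = (1 - 1)*5 = 0*5 = 0)
l² = 0² = 0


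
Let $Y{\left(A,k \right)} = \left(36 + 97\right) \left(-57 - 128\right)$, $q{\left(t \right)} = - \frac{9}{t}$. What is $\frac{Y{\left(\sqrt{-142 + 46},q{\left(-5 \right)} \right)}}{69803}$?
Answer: $- \frac{24605}{69803} \approx -0.35249$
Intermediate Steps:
$Y{\left(A,k \right)} = -24605$ ($Y{\left(A,k \right)} = 133 \left(-185\right) = -24605$)
$\frac{Y{\left(\sqrt{-142 + 46},q{\left(-5 \right)} \right)}}{69803} = - \frac{24605}{69803}$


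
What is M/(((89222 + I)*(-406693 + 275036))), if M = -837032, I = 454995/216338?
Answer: 181081828816/2541317672629367 ≈ 7.1255e-5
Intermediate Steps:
I = 454995/216338 (I = 454995*(1/216338) = 454995/216338 ≈ 2.1032)
M/(((89222 + I)*(-406693 + 275036))) = -837032*1/((-406693 + 275036)*(89222 + 454995/216338)) = -837032/((19302564031/216338)*(-131657)) = -837032/(-2541317672629367/216338) = -837032*(-216338/2541317672629367) = 181081828816/2541317672629367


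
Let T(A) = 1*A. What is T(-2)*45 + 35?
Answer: -55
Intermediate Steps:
T(A) = A
T(-2)*45 + 35 = -2*45 + 35 = -90 + 35 = -55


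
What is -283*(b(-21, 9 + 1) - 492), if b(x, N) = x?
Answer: 145179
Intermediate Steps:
-283*(b(-21, 9 + 1) - 492) = -283*(-21 - 492) = -283*(-513) = 145179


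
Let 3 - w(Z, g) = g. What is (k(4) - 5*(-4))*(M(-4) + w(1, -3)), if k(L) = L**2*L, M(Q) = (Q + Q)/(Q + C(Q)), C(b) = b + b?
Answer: 560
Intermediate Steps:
C(b) = 2*b
w(Z, g) = 3 - g
M(Q) = 2/3 (M(Q) = (Q + Q)/(Q + 2*Q) = (2*Q)/((3*Q)) = (2*Q)*(1/(3*Q)) = 2/3)
k(L) = L**3
(k(4) - 5*(-4))*(M(-4) + w(1, -3)) = (4**3 - 5*(-4))*(2/3 + (3 - 1*(-3))) = (64 + 20)*(2/3 + (3 + 3)) = 84*(2/3 + 6) = 84*(20/3) = 560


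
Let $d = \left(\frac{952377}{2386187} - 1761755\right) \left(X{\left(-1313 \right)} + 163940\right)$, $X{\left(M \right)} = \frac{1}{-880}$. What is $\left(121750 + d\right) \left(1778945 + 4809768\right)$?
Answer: $- \frac{249745639459687031073640231}{131240285} \approx -1.903 \cdot 10^{18}$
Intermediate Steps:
$X{\left(M \right)} = - \frac{1}{880}$
$d = - \frac{37905087797490748237}{131240285}$ ($d = \left(\frac{952377}{2386187} - 1761755\right) \left(- \frac{1}{880} + 163940\right) = \left(952377 \cdot \frac{1}{2386187} - 1761755\right) \frac{144267199}{880} = \left(\frac{952377}{2386187} - 1761755\right) \frac{144267199}{880} = \left(- \frac{4203875925808}{2386187}\right) \frac{144267199}{880} = - \frac{37905087797490748237}{131240285} \approx -2.8882 \cdot 10^{11}$)
$\left(121750 + d\right) \left(1778945 + 4809768\right) = \left(121750 - \frac{37905087797490748237}{131240285}\right) \left(1778945 + 4809768\right) = \left(- \frac{37905071818986049487}{131240285}\right) 6588713 = - \frac{249745639459687031073640231}{131240285}$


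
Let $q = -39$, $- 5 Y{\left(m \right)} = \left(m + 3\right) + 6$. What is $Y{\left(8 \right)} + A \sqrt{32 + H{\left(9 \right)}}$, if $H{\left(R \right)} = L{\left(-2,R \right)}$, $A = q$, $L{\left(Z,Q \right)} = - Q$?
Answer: $- \frac{17}{5} - 39 \sqrt{23} \approx -190.44$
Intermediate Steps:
$Y{\left(m \right)} = - \frac{9}{5} - \frac{m}{5}$ ($Y{\left(m \right)} = - \frac{\left(m + 3\right) + 6}{5} = - \frac{\left(3 + m\right) + 6}{5} = - \frac{9 + m}{5} = - \frac{9}{5} - \frac{m}{5}$)
$A = -39$
$H{\left(R \right)} = - R$
$Y{\left(8 \right)} + A \sqrt{32 + H{\left(9 \right)}} = \left(- \frac{9}{5} - \frac{8}{5}\right) - 39 \sqrt{32 - 9} = - \frac{17}{5} - 39 \sqrt{23}$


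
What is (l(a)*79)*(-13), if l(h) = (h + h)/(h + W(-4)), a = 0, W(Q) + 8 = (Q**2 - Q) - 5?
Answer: 0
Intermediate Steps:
W(Q) = -13 + Q**2 - Q (W(Q) = -8 + ((Q**2 - Q) - 5) = -8 + (-5 + Q**2 - Q) = -13 + Q**2 - Q)
l(h) = 2*h/(7 + h) (l(h) = (h + h)/(h + (-13 + (-4)**2 - 1*(-4))) = (2*h)/(h + (-13 + 16 + 4)) = (2*h)/(h + 7) = (2*h)/(7 + h) = 2*h/(7 + h))
(l(a)*79)*(-13) = ((2*0/(7 + 0))*79)*(-13) = ((2*0/7)*79)*(-13) = ((2*0*(1/7))*79)*(-13) = (0*79)*(-13) = 0*(-13) = 0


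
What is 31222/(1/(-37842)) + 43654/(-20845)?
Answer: -24628428494434/20845 ≈ -1.1815e+9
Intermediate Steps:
31222/(1/(-37842)) + 43654/(-20845) = 31222/(-1/37842) + 43654*(-1/20845) = 31222*(-37842) - 43654/20845 = -1181502924 - 43654/20845 = -24628428494434/20845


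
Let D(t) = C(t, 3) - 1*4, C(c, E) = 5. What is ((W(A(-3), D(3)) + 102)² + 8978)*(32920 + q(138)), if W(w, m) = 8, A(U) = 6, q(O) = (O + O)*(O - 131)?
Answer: 734610456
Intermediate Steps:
q(O) = 2*O*(-131 + O) (q(O) = (2*O)*(-131 + O) = 2*O*(-131 + O))
D(t) = 1 (D(t) = 5 - 1*4 = 5 - 4 = 1)
((W(A(-3), D(3)) + 102)² + 8978)*(32920 + q(138)) = ((8 + 102)² + 8978)*(32920 + 2*138*(-131 + 138)) = (110² + 8978)*(32920 + 2*138*7) = (12100 + 8978)*(32920 + 1932) = 21078*34852 = 734610456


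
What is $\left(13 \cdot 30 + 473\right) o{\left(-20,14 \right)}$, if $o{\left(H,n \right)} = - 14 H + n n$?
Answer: $410788$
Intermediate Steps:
$o{\left(H,n \right)} = n^{2} - 14 H$ ($o{\left(H,n \right)} = - 14 H + n^{2} = n^{2} - 14 H$)
$\left(13 \cdot 30 + 473\right) o{\left(-20,14 \right)} = \left(13 \cdot 30 + 473\right) \left(14^{2} - -280\right) = \left(390 + 473\right) \left(196 + 280\right) = 863 \cdot 476 = 410788$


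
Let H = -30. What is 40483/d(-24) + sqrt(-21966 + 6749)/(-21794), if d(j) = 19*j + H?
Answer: -40483/486 - I*sqrt(15217)/21794 ≈ -83.298 - 0.0056601*I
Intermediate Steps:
d(j) = -30 + 19*j (d(j) = 19*j - 30 = -30 + 19*j)
40483/d(-24) + sqrt(-21966 + 6749)/(-21794) = 40483/(-30 + 19*(-24)) + sqrt(-21966 + 6749)/(-21794) = 40483/(-30 - 456) + sqrt(-15217)*(-1/21794) = 40483/(-486) + (I*sqrt(15217))*(-1/21794) = 40483*(-1/486) - I*sqrt(15217)/21794 = -40483/486 - I*sqrt(15217)/21794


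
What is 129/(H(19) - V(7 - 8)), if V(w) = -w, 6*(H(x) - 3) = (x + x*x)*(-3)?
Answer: -129/188 ≈ -0.68617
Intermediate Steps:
H(x) = 3 - x/2 - x²/2 (H(x) = 3 + ((x + x*x)*(-3))/6 = 3 + ((x + x²)*(-3))/6 = 3 + (-3*x - 3*x²)/6 = 3 + (-x/2 - x²/2) = 3 - x/2 - x²/2)
129/(H(19) - V(7 - 8)) = 129/((3 - ½*19 - ½*19²) - (-1)*(7 - 8)) = 129/((3 - 19/2 - ½*361) - (-1)*(-1)) = 129/((3 - 19/2 - 361/2) - 1*1) = 129/(-187 - 1) = 129/(-188) = 129*(-1/188) = -129/188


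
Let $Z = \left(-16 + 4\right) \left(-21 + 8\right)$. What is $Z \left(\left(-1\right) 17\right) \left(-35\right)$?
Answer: $92820$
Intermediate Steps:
$Z = 156$ ($Z = \left(-12\right) \left(-13\right) = 156$)
$Z \left(\left(-1\right) 17\right) \left(-35\right) = 156 \left(\left(-1\right) 17\right) \left(-35\right) = 156 \left(-17\right) \left(-35\right) = \left(-2652\right) \left(-35\right) = 92820$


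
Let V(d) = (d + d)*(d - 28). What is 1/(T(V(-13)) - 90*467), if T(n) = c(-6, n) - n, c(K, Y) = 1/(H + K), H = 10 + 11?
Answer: -15/646439 ≈ -2.3204e-5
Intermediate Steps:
H = 21
c(K, Y) = 1/(21 + K)
V(d) = 2*d*(-28 + d) (V(d) = (2*d)*(-28 + d) = 2*d*(-28 + d))
T(n) = 1/15 - n (T(n) = 1/(21 - 6) - n = 1/15 - n)
1/(T(V(-13)) - 90*467) = 1/((1/15 - 2*(-13)*(-28 - 13)) - 90*467) = 1/((1/15 - 2*(-13)*(-41)) - 42030) = 1/((1/15 - 1*1066) - 42030) = 1/((1/15 - 1066) - 42030) = 1/(-15989/15 - 42030) = 1/(-646439/15) = -15/646439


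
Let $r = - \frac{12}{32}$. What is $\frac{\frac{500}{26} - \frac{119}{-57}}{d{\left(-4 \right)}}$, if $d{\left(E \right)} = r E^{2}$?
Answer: $- \frac{15797}{4446} \approx -3.5531$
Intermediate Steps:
$r = - \frac{3}{8}$ ($r = \left(-12\right) \frac{1}{32} = - \frac{3}{8} \approx -0.375$)
$d{\left(E \right)} = - \frac{3 E^{2}}{8}$
$\frac{\frac{500}{26} - \frac{119}{-57}}{d{\left(-4 \right)}} = \frac{\frac{500}{26} - \frac{119}{-57}}{\left(- \frac{3}{8}\right) \left(-4\right)^{2}} = \frac{500 \cdot \frac{1}{26} - - \frac{119}{57}}{\left(- \frac{3}{8}\right) 16} = \frac{\frac{250}{13} + \frac{119}{57}}{-6} = \frac{15797}{741} \left(- \frac{1}{6}\right) = - \frac{15797}{4446}$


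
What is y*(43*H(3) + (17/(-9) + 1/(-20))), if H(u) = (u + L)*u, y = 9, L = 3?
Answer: 138971/20 ≈ 6948.5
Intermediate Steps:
H(u) = u*(3 + u) (H(u) = (u + 3)*u = (3 + u)*u = u*(3 + u))
y*(43*H(3) + (17/(-9) + 1/(-20))) = 9*(43*(3*(3 + 3)) + (17/(-9) + 1/(-20))) = 9*(43*(3*6) + (17*(-⅑) + 1*(-1/20))) = 9*(43*18 + (-17/9 - 1/20)) = 9*(774 - 349/180) = 9*(138971/180) = 138971/20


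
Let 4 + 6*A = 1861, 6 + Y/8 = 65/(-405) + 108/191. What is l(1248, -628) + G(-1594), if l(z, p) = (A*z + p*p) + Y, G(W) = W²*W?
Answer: -62646905778112/15471 ≈ -4.0493e+9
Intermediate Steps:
Y = -692488/15471 (Y = -48 + 8*(65/(-405) + 108/191) = -48 + 8*(65*(-1/405) + 108*(1/191)) = -48 + 8*(-13/81 + 108/191) = -48 + 8*(6265/15471) = -48 + 50120/15471 = -692488/15471 ≈ -44.760)
A = 619/2 (A = -⅔ + (⅙)*1861 = -⅔ + 1861/6 = 619/2 ≈ 309.50)
G(W) = W³
l(z, p) = -692488/15471 + p² + 619*z/2 (l(z, p) = (619*z/2 + p*p) - 692488/15471 = (619*z/2 + p²) - 692488/15471 = (p² + 619*z/2) - 692488/15471 = -692488/15471 + p² + 619*z/2)
l(1248, -628) + G(-1594) = (-692488/15471 + (-628)² + (619/2)*1248) + (-1594)³ = (-692488/15471 + 394384 + 386256) - 4050092584 = 12076588952/15471 - 4050092584 = -62646905778112/15471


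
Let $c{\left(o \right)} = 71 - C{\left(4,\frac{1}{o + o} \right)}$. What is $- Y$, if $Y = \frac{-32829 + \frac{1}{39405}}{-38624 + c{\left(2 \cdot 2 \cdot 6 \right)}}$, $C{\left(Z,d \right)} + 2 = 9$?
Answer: $- \frac{161703343}{189932100} \approx -0.85137$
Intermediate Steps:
$C{\left(Z,d \right)} = 7$ ($C{\left(Z,d \right)} = -2 + 9 = 7$)
$c{\left(o \right)} = 64$ ($c{\left(o \right)} = 71 - 7 = 64$)
$Y = \frac{161703343}{189932100}$ ($Y = \frac{-32829 + \frac{1}{39405}}{-38624 + 64} = \frac{-32829 + \frac{1}{39405}}{-38560} = \left(- \frac{1293626744}{39405}\right) \left(- \frac{1}{38560}\right) = \frac{161703343}{189932100} \approx 0.85137$)
$- Y = \left(-1\right) \frac{161703343}{189932100} = - \frac{161703343}{189932100}$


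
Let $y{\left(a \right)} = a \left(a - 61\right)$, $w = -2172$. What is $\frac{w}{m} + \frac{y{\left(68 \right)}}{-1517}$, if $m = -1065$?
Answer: $\frac{929328}{538535} \approx 1.7257$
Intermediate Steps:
$y{\left(a \right)} = a \left(-61 + a\right)$
$\frac{w}{m} + \frac{y{\left(68 \right)}}{-1517} = - \frac{2172}{-1065} + \frac{68 \left(-61 + 68\right)}{-1517} = \left(-2172\right) \left(- \frac{1}{1065}\right) + 68 \cdot 7 \left(- \frac{1}{1517}\right) = \frac{724}{355} + 476 \left(- \frac{1}{1517}\right) = \frac{724}{355} - \frac{476}{1517} = \frac{929328}{538535}$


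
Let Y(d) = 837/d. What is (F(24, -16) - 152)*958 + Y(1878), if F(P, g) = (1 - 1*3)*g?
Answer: -71964681/626 ≈ -1.1496e+5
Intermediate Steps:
F(P, g) = -2*g (F(P, g) = (1 - 3)*g = -2*g)
(F(24, -16) - 152)*958 + Y(1878) = (-2*(-16) - 152)*958 + 837/1878 = (32 - 152)*958 + 837*(1/1878) = -120*958 + 279/626 = -114960 + 279/626 = -71964681/626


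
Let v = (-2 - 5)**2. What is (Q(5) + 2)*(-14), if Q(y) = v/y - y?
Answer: -476/5 ≈ -95.200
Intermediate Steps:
v = 49 (v = (-7)**2 = 49)
Q(y) = -y + 49/y (Q(y) = 49/y - y = -y + 49/y)
(Q(5) + 2)*(-14) = ((-1*5 + 49/5) + 2)*(-14) = ((-5 + 49*(1/5)) + 2)*(-14) = ((-5 + 49/5) + 2)*(-14) = (24/5 + 2)*(-14) = (34/5)*(-14) = -476/5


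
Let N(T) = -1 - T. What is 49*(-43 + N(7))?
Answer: -2499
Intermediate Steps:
49*(-43 + N(7)) = 49*(-43 + (-1 - 1*7)) = 49*(-43 + (-1 - 7)) = 49*(-43 - 8) = 49*(-51) = -2499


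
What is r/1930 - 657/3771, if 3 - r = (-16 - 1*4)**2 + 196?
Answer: -389357/808670 ≈ -0.48148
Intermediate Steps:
r = -593 (r = 3 - ((-16 - 1*4)**2 + 196) = 3 - ((-16 - 4)**2 + 196) = 3 - ((-20)**2 + 196) = 3 - (400 + 196) = 3 - 1*596 = 3 - 596 = -593)
r/1930 - 657/3771 = -593/1930 - 657/3771 = -593*1/1930 - 657*1/3771 = -593/1930 - 73/419 = -389357/808670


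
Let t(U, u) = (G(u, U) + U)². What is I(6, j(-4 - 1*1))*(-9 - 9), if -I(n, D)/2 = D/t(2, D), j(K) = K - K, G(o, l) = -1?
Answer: 0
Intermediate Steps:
j(K) = 0
t(U, u) = (-1 + U)²
I(n, D) = -2*D (I(n, D) = -2*D/((-1 + 2)²) = -2*D/(1²) = -2*D/1 = -2*D)
I(6, j(-4 - 1*1))*(-9 - 9) = (-2*0)*(-9 - 9) = 0*(-18) = 0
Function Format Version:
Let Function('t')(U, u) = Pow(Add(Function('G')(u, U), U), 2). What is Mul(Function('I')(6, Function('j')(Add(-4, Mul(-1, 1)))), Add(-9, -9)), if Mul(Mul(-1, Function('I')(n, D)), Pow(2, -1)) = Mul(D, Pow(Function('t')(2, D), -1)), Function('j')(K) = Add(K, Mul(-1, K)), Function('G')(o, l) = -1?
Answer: 0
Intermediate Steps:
Function('j')(K) = 0
Function('t')(U, u) = Pow(Add(-1, U), 2)
Function('I')(n, D) = Mul(-2, D) (Function('I')(n, D) = Mul(-2, Mul(D, Pow(Pow(Add(-1, 2), 2), -1))) = Mul(-2, Mul(D, Pow(Pow(1, 2), -1))) = Mul(-2, Mul(D, Pow(1, -1))) = Mul(-2, Mul(D, 1)) = Mul(-2, D))
Mul(Function('I')(6, Function('j')(Add(-4, Mul(-1, 1)))), Add(-9, -9)) = Mul(Mul(-2, 0), Add(-9, -9)) = Mul(0, -18) = 0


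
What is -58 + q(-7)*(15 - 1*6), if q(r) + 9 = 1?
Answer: -130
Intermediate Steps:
q(r) = -8 (q(r) = -9 + 1 = -8)
-58 + q(-7)*(15 - 1*6) = -58 - 8*(15 - 1*6) = -58 - 8*(15 - 6) = -58 - 8*9 = -58 - 72 = -130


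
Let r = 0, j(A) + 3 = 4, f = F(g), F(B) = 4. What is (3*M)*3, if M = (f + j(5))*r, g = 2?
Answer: 0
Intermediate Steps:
f = 4
j(A) = 1 (j(A) = -3 + 4 = 1)
M = 0 (M = (4 + 1)*0 = 5*0 = 0)
(3*M)*3 = (3*0)*3 = 0*3 = 0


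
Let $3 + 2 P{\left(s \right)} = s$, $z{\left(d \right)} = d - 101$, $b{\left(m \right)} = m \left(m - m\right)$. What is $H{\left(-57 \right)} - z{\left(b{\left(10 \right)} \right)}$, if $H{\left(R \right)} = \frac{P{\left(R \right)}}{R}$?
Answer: $\frac{1929}{19} \approx 101.53$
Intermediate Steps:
$b{\left(m \right)} = 0$ ($b{\left(m \right)} = m 0 = 0$)
$z{\left(d \right)} = -101 + d$ ($z{\left(d \right)} = d - 101 = -101 + d$)
$P{\left(s \right)} = - \frac{3}{2} + \frac{s}{2}$
$H{\left(R \right)} = \frac{- \frac{3}{2} + \frac{R}{2}}{R}$
$H{\left(-57 \right)} - z{\left(b{\left(10 \right)} \right)} = \frac{-3 - 57}{2 \left(-57\right)} - \left(-101 + 0\right) = \frac{1}{2} \left(- \frac{1}{57}\right) \left(-60\right) - -101 = \frac{10}{19} + 101 = \frac{1929}{19}$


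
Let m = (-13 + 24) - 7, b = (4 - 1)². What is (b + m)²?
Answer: 169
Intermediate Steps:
b = 9 (b = 3² = 9)
m = 4 (m = 11 - 7 = 4)
(b + m)² = (9 + 4)² = 13² = 169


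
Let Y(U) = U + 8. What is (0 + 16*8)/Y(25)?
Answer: 128/33 ≈ 3.8788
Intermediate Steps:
Y(U) = 8 + U
(0 + 16*8)/Y(25) = (0 + 16*8)/(8 + 25) = (0 + 128)/33 = 128*(1/33) = 128/33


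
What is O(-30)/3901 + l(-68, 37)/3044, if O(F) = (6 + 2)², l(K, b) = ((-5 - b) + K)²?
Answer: 11849229/2968661 ≈ 3.9914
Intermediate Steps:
l(K, b) = (-5 + K - b)²
O(F) = 64 (O(F) = 8² = 64)
O(-30)/3901 + l(-68, 37)/3044 = 64/3901 + (5 + 37 - 1*(-68))²/3044 = 64*(1/3901) + (5 + 37 + 68)²*(1/3044) = 64/3901 + 110²*(1/3044) = 64/3901 + 12100*(1/3044) = 64/3901 + 3025/761 = 11849229/2968661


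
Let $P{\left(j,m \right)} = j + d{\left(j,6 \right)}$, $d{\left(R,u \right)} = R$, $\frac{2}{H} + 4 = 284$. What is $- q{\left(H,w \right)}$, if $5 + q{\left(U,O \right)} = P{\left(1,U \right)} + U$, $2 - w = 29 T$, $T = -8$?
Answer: $\frac{419}{140} \approx 2.9929$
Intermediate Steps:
$H = \frac{1}{140}$ ($H = \frac{2}{-4 + 284} = \frac{2}{280} = 2 \cdot \frac{1}{280} = \frac{1}{140} \approx 0.0071429$)
$w = 234$ ($w = 2 - 29 \left(-8\right) = 2 - -232 = 2 + 232 = 234$)
$P{\left(j,m \right)} = 2 j$ ($P{\left(j,m \right)} = j + j = 2 j$)
$q{\left(U,O \right)} = -3 + U$ ($q{\left(U,O \right)} = -5 + \left(2 \cdot 1 + U\right) = -5 + \left(2 + U\right) = -3 + U$)
$- q{\left(H,w \right)} = - (-3 + \frac{1}{140}) = \left(-1\right) \left(- \frac{419}{140}\right) = \frac{419}{140}$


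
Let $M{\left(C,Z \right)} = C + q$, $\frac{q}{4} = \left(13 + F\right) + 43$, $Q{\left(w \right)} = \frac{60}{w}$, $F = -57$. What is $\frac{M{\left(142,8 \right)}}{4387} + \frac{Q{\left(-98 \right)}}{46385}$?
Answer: $\frac{62704752}{1994211751} \approx 0.031443$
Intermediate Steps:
$q = -4$ ($q = 4 \left(\left(13 - 57\right) + 43\right) = 4 \left(-44 + 43\right) = 4 \left(-1\right) = -4$)
$M{\left(C,Z \right)} = -4 + C$ ($M{\left(C,Z \right)} = C - 4 = -4 + C$)
$\frac{M{\left(142,8 \right)}}{4387} + \frac{Q{\left(-98 \right)}}{46385} = \frac{-4 + 142}{4387} + \frac{60 \frac{1}{-98}}{46385} = 138 \cdot \frac{1}{4387} + 60 \left(- \frac{1}{98}\right) \frac{1}{46385} = \frac{138}{4387} - \frac{6}{454573} = \frac{62704752}{1994211751}$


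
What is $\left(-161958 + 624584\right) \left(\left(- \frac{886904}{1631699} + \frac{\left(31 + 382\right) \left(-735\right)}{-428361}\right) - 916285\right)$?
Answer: $- \frac{98761858079900110605588}{232985405113} \approx -4.239 \cdot 10^{11}$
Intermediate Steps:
$\left(-161958 + 624584\right) \left(\left(- \frac{886904}{1631699} + \frac{\left(31 + 382\right) \left(-735\right)}{-428361}\right) - 916285\right) = 462626 \left(\left(\left(-886904\right) \frac{1}{1631699} + 413 \left(-735\right) \left(- \frac{1}{428361}\right)\right) - 916285\right) = 462626 \left(\left(- \frac{886904}{1631699} - - \frac{101185}{142787}\right) - 916285\right) = 462626 \left(\left(- \frac{886904}{1631699} + \frac{101185}{142787}\right) - 916285\right) = 462626 \left(\frac{38465101867}{232985405113} - 916285\right) = 462626 \left(- \frac{213480993458863338}{232985405113}\right) = - \frac{98761858079900110605588}{232985405113}$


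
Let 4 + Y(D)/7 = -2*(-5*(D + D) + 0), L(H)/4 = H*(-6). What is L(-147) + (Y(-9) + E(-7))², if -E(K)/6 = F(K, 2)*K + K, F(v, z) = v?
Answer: 2375128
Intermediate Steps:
L(H) = -24*H (L(H) = 4*(H*(-6)) = 4*(-6*H) = -24*H)
E(K) = -6*K - 6*K² (E(K) = -6*(K*K + K) = -6*(K² + K) = -6*(K + K²) = -6*K - 6*K²)
Y(D) = -28 + 140*D (Y(D) = -28 + 7*(-2*(-5*(D + D) + 0)) = -28 + 7*(-2*(-10*D + 0)) = -28 + 7*(-(-20)*D) = -28 + 7*(20*D) = -28 + 140*D)
L(-147) + (Y(-9) + E(-7))² = -24*(-147) + ((-28 + 140*(-9)) - 6*(-7)*(1 - 7))² = 3528 + ((-28 - 1260) - 6*(-7)*(-6))² = 3528 + (-1288 - 252)² = 3528 + (-1540)² = 3528 + 2371600 = 2375128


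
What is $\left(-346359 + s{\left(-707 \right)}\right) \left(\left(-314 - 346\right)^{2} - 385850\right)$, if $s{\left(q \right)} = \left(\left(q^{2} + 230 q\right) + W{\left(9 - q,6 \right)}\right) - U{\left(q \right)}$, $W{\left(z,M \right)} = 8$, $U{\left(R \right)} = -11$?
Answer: $-452774750$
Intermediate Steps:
$s{\left(q \right)} = 19 + q^{2} + 230 q$ ($s{\left(q \right)} = \left(\left(q^{2} + 230 q\right) + 8\right) - -11 = \left(8 + q^{2} + 230 q\right) + 11 = 19 + q^{2} + 230 q$)
$\left(-346359 + s{\left(-707 \right)}\right) \left(\left(-314 - 346\right)^{2} - 385850\right) = \left(-346359 + \left(19 + \left(-707\right)^{2} + 230 \left(-707\right)\right)\right) \left(\left(-314 - 346\right)^{2} - 385850\right) = \left(-346359 + \left(19 + 499849 - 162610\right)\right) \left(\left(-660\right)^{2} - 385850\right) = \left(-346359 + 337258\right) \left(435600 - 385850\right) = \left(-9101\right) 49750 = -452774750$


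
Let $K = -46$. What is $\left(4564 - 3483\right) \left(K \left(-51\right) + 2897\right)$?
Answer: $5667683$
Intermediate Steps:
$\left(4564 - 3483\right) \left(K \left(-51\right) + 2897\right) = \left(4564 - 3483\right) \left(\left(-46\right) \left(-51\right) + 2897\right) = \left(4564 - 3483\right) \left(2346 + 2897\right) = 1081 \cdot 5243 = 5667683$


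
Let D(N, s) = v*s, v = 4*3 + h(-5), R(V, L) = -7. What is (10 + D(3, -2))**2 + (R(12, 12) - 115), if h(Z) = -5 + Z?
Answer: -86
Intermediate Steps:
v = 2 (v = 4*3 + (-5 - 5) = 12 - 10 = 2)
D(N, s) = 2*s
(10 + D(3, -2))**2 + (R(12, 12) - 115) = (10 + 2*(-2))**2 + (-7 - 115) = (10 - 4)**2 - 122 = 6**2 - 122 = 36 - 122 = -86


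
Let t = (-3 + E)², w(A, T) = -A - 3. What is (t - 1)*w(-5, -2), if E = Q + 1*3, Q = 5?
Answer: 48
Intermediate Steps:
w(A, T) = -3 - A
E = 8 (E = 5 + 1*3 = 5 + 3 = 8)
t = 25 (t = (-3 + 8)² = 5² = 25)
(t - 1)*w(-5, -2) = (25 - 1)*(-3 - 1*(-5)) = 24*(-3 + 5) = 24*2 = 48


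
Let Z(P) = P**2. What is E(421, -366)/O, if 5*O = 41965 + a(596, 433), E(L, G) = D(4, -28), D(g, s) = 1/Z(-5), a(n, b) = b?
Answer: 1/211990 ≈ 4.7172e-6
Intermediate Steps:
D(g, s) = 1/25 (D(g, s) = 1/((-5)**2) = 1/25)
E(L, G) = 1/25
O = 42398/5 (O = (41965 + 433)/5 = (1/5)*42398 = 42398/5 ≈ 8479.6)
E(421, -366)/O = 1/(25*(42398/5)) = (1/25)*(5/42398) = 1/211990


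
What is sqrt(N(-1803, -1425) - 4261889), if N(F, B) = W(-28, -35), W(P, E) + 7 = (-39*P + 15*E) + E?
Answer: 2*I*sqrt(1065341) ≈ 2064.3*I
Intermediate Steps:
W(P, E) = -7 - 39*P + 16*E (W(P, E) = -7 + ((-39*P + 15*E) + E) = -7 + (-39*P + 16*E) = -7 - 39*P + 16*E)
N(F, B) = 525 (N(F, B) = -7 - 39*(-28) + 16*(-35) = -7 + 1092 - 560 = 525)
sqrt(N(-1803, -1425) - 4261889) = sqrt(525 - 4261889) = sqrt(-4261364) = 2*I*sqrt(1065341)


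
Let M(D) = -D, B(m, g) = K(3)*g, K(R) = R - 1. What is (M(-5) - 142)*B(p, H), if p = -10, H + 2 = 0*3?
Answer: 548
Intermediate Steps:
H = -2 (H = -2 + 0*3 = -2 + 0 = -2)
K(R) = -1 + R
B(m, g) = 2*g (B(m, g) = (-1 + 3)*g = 2*g)
(M(-5) - 142)*B(p, H) = (-1*(-5) - 142)*(2*(-2)) = (5 - 142)*(-4) = -137*(-4) = 548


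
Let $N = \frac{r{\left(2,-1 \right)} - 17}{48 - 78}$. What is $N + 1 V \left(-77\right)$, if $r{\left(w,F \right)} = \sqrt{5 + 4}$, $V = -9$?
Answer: $\frac{10402}{15} \approx 693.47$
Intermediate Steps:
$r{\left(w,F \right)} = 3$ ($r{\left(w,F \right)} = \sqrt{9} = 3$)
$N = \frac{7}{15}$ ($N = \frac{3 - 17}{48 - 78} = - \frac{14}{-30} = \left(-14\right) \left(- \frac{1}{30}\right) = \frac{7}{15} \approx 0.46667$)
$N + 1 V \left(-77\right) = \frac{7}{15} + 1 \left(-9\right) \left(-77\right) = \frac{7}{15} - -693 = \frac{7}{15} + 693 = \frac{10402}{15}$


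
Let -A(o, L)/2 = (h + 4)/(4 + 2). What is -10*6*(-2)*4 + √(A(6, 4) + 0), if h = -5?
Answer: 480 + √3/3 ≈ 480.58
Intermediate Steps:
A(o, L) = ⅓ (A(o, L) = -2*(-5 + 4)/(4 + 2) = -(-2)/6 = -2*(-⅙) = ⅓)
-10*6*(-2)*4 + √(A(6, 4) + 0) = -10*6*(-2)*4 + √(⅓ + 0) = -(-120)*4 + √(⅓) = -10*(-48) + √3/3 = 480 + √3/3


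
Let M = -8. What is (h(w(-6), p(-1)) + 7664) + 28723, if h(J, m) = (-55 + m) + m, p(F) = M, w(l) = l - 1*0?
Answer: 36316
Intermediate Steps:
w(l) = l (w(l) = l + 0 = l)
p(F) = -8
h(J, m) = -55 + 2*m
(h(w(-6), p(-1)) + 7664) + 28723 = ((-55 + 2*(-8)) + 7664) + 28723 = ((-55 - 16) + 7664) + 28723 = (-71 + 7664) + 28723 = 7593 + 28723 = 36316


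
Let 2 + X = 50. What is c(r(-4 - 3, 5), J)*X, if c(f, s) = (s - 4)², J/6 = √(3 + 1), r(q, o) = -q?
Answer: 3072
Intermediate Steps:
X = 48 (X = -2 + 50 = 48)
J = 12 (J = 6*√(3 + 1) = 6*√4 = 6*2 = 12)
c(f, s) = (-4 + s)²
c(r(-4 - 3, 5), J)*X = (-4 + 12)²*48 = 8²*48 = 64*48 = 3072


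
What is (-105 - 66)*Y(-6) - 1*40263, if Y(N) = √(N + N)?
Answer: -40263 - 342*I*√3 ≈ -40263.0 - 592.36*I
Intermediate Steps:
Y(N) = √2*√N (Y(N) = √(2*N) = √2*√N)
(-105 - 66)*Y(-6) - 1*40263 = (-105 - 66)*(√2*√(-6)) - 1*40263 = -171*√2*I*√6 - 40263 = -342*I*√3 - 40263 = -40263 - 342*I*√3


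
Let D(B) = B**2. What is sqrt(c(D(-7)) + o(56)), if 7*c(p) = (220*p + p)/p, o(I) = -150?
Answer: I*sqrt(5803)/7 ≈ 10.882*I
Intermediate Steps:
c(p) = 221/7 (c(p) = ((220*p + p)/p)/7 = ((221*p)/p)/7 = (1/7)*221 = 221/7)
sqrt(c(D(-7)) + o(56)) = sqrt(221/7 - 150) = sqrt(-829/7) = I*sqrt(5803)/7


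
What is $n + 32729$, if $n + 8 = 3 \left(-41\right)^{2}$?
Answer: $37764$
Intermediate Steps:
$n = 5035$ ($n = -8 + 3 \left(-41\right)^{2} = -8 + 3 \cdot 1681 = -8 + 5043 = 5035$)
$n + 32729 = 5035 + 32729 = 37764$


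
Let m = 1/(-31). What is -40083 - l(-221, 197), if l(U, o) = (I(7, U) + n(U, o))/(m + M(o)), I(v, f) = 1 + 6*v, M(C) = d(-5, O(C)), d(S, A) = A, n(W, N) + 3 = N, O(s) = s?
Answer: -244754145/6106 ≈ -40084.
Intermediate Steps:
m = -1/31 ≈ -0.032258
n(W, N) = -3 + N
M(C) = C
l(U, o) = (40 + o)/(-1/31 + o) (l(U, o) = ((1 + 6*7) + (-3 + o))/(-1/31 + o) = ((1 + 42) + (-3 + o))/(-1/31 + o) = (43 + (-3 + o))/(-1/31 + o) = (40 + o)/(-1/31 + o))
-40083 - l(-221, 197) = -40083 - 31*(40 + 197)/(-1 + 31*197) = -40083 - 31*237/(-1 + 6107) = -40083 - 31*237/6106 = -40083 - 1*7347/6106 = -40083 - 7347/6106 = -244754145/6106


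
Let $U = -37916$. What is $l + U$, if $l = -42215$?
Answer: $-80131$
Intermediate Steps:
$l + U = -42215 - 37916 = -80131$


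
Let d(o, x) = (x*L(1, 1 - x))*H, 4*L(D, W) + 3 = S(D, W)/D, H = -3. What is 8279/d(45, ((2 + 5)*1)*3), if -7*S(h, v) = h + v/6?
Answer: 8279/42 ≈ 197.12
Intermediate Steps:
S(h, v) = -h/7 - v/42 (S(h, v) = -(h + v/6)/7 = -h/7 - v/42)
L(D, W) = -3/4 + (-D/7 - W/42)/(4*D) (L(D, W) = -3/4 + ((-D/7 - W/42)/D)/4 = -3/4 + (-D/7 - W/42)/(4*D))
d(o, x) = -3*x*(-19/24 + x/168) (d(o, x) = (x*((1/168)*(-(1 - x) - 132*1)/1))*(-3) = (x*((1/168)*1*((-1 + x) - 132)))*(-3) = (x*((1/168)*1*(-133 + x)))*(-3) = (x*(-19/24 + x/168))*(-3) = -3*x*(-19/24 + x/168))
8279/d(45, ((2 + 5)*1)*3) = 8279/(((((2 + 5)*1)*3)*(133 - (2 + 5)*1*3)/56)) = 8279/((((7*1)*3)*(133 - 7*1*3)/56)) = 8279/(((7*3)*(133 - 7*3)/56)) = 8279/(((1/56)*21*(133 - 1*21))) = 8279/(((1/56)*21*(133 - 21))) = 8279/(((1/56)*21*112)) = 8279/42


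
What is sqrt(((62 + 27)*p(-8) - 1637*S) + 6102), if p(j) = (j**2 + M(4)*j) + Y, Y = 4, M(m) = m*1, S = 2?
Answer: 4*sqrt(377) ≈ 77.666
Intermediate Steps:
M(m) = m
p(j) = 4 + j**2 + 4*j (p(j) = (j**2 + 4*j) + 4 = 4 + j**2 + 4*j)
sqrt(((62 + 27)*p(-8) - 1637*S) + 6102) = sqrt(((62 + 27)*(4 + (-8)**2 + 4*(-8)) - 1637*2) + 6102) = sqrt((89*(4 + 64 - 32) - 1*3274) + 6102) = sqrt((89*36 - 3274) + 6102) = sqrt((3204 - 3274) + 6102) = sqrt(-70 + 6102) = sqrt(6032) = 4*sqrt(377)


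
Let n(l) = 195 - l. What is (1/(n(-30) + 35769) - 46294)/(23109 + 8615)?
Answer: -151482385/103806696 ≈ -1.4593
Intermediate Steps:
(1/(n(-30) + 35769) - 46294)/(23109 + 8615) = (1/((195 - 1*(-30)) + 35769) - 46294)/(23109 + 8615) = (1/((195 + 30) + 35769) - 46294)/31724 = (1/(225 + 35769) - 46294)*(1/31724) = (1/35994 - 46294)*(1/31724) = -1666306235/35994*1/31724 = -151482385/103806696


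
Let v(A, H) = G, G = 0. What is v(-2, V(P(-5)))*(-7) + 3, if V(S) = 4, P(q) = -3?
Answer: 3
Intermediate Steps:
v(A, H) = 0
v(-2, V(P(-5)))*(-7) + 3 = 0*(-7) + 3 = 0 + 3 = 3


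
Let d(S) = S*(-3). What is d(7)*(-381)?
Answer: 8001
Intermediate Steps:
d(S) = -3*S
d(7)*(-381) = -3*7*(-381) = -21*(-381) = 8001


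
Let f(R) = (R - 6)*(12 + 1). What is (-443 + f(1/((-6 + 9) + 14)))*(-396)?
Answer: 3502224/17 ≈ 2.0601e+5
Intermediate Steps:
f(R) = -78 + 13*R (f(R) = (-6 + R)*13 = -78 + 13*R)
(-443 + f(1/((-6 + 9) + 14)))*(-396) = (-443 + (-78 + 13/((-6 + 9) + 14)))*(-396) = (-443 + (-78 + 13/(3 + 14)))*(-396) = (-443 + (-78 + 13/17))*(-396) = (-443 - 1313/17)*(-396) = -8844/17*(-396) = 3502224/17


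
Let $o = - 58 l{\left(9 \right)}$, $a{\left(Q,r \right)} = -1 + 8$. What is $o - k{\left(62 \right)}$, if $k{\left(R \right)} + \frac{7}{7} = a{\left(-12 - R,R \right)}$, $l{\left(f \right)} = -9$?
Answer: $516$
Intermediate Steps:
$a{\left(Q,r \right)} = 7$
$k{\left(R \right)} = 6$ ($k{\left(R \right)} = -1 + 7 = 6$)
$o = 522$ ($o = \left(-58\right) \left(-9\right) = 522$)
$o - k{\left(62 \right)} = 522 - 6 = 516$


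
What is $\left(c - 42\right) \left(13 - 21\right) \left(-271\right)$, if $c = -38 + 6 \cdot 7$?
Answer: $-82384$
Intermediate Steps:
$c = 4$ ($c = -38 + 42 = 4$)
$\left(c - 42\right) \left(13 - 21\right) \left(-271\right) = \left(4 - 42\right) \left(13 - 21\right) \left(-271\right) = \left(-38\right) \left(-8\right) \left(-271\right) = 304 \left(-271\right) = -82384$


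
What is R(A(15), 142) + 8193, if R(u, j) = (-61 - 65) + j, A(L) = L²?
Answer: 8209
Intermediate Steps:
R(u, j) = -126 + j
R(A(15), 142) + 8193 = (-126 + 142) + 8193 = 16 + 8193 = 8209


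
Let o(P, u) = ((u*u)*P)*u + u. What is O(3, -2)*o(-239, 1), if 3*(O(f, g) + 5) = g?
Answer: 4046/3 ≈ 1348.7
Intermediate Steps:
O(f, g) = -5 + g/3
o(P, u) = u + P*u³ (o(P, u) = (u²*P)*u + u = (P*u²)*u + u = P*u³ + u = u + P*u³)
O(3, -2)*o(-239, 1) = (-5 + (⅓)*(-2))*(1 - 239*1³) = (-5 - ⅔)*(1 - 239*1) = -17*(1 - 239)/3 = -17/3*(-238) = 4046/3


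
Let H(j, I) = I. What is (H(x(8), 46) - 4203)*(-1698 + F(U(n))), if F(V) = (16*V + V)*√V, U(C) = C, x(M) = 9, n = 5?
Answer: 7058586 - 353345*√5 ≈ 6.2685e+6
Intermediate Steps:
F(V) = 17*V^(3/2) (F(V) = (17*V)*√V = 17*V^(3/2))
(H(x(8), 46) - 4203)*(-1698 + F(U(n))) = (46 - 4203)*(-1698 + 17*5^(3/2)) = -4157*(-1698 + 17*(5*√5)) = -4157*(-1698 + 85*√5) = 7058586 - 353345*√5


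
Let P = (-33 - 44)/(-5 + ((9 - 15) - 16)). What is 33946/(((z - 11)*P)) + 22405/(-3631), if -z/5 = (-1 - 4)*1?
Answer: 150173246/177919 ≈ 844.05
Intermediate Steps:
z = 25 (z = -5*(-1 - 4) = -(-25) = -5*(-5) = 25)
P = 77/27 (P = -77/(-5 + (-6 - 16)) = -77/(-5 - 22) = -77/(-27) = -77*(-1/27) = 77/27 ≈ 2.8519)
33946/(((z - 11)*P)) + 22405/(-3631) = 33946/(((25 - 11)*(77/27))) + 22405/(-3631) = 33946/((14*(77/27))) + 22405*(-1/3631) = 33946/(1078/27) - 22405/3631 = 33946*(27/1078) - 22405/3631 = 41661/49 - 22405/3631 = 150173246/177919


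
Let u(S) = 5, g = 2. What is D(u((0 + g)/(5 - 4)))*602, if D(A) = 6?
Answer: 3612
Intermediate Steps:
D(u((0 + g)/(5 - 4)))*602 = 6*602 = 3612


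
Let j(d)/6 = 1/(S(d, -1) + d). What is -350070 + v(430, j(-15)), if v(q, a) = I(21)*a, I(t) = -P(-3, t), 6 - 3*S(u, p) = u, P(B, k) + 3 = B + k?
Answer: -1400235/4 ≈ -3.5006e+5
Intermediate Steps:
P(B, k) = -3 + B + k (P(B, k) = -3 + (B + k) = -3 + B + k)
S(u, p) = 2 - u/3
I(t) = 6 - t (I(t) = -(-3 - 3 + t) = -(-6 + t) = 6 - t)
j(d) = 6/(2 + 2*d/3) (j(d) = 6/((2 - d/3) + d) = 6/(2 + 2*d/3))
v(q, a) = -15*a (v(q, a) = (6 - 1*21)*a = (6 - 21)*a = -15*a)
-350070 + v(430, j(-15)) = -350070 - 135/(3 - 15) = -350070 - 135/(-12) = -350070 - 135*(-1)/12 = -350070 - 15*(-¾) = -350070 + 45/4 = -1400235/4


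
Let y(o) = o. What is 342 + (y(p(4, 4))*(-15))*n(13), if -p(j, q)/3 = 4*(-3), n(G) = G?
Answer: -6678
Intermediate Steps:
p(j, q) = 36 (p(j, q) = -12*(-3) = -3*(-12) = 36)
342 + (y(p(4, 4))*(-15))*n(13) = 342 + (36*(-15))*13 = 342 - 540*13 = 342 - 7020 = -6678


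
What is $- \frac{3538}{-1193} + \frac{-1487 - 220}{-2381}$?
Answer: $\frac{10460429}{2840533} \approx 3.6826$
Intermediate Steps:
$- \frac{3538}{-1193} + \frac{-1487 - 220}{-2381} = \left(-3538\right) \left(- \frac{1}{1193}\right) - - \frac{1707}{2381} = \frac{3538}{1193} + \frac{1707}{2381} = \frac{10460429}{2840533}$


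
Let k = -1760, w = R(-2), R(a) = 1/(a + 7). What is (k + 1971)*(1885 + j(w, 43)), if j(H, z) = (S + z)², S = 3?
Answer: 844211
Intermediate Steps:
R(a) = 1/(7 + a)
w = ⅕ (w = 1/(7 - 2) = 1/5 = ⅕ ≈ 0.20000)
j(H, z) = (3 + z)²
(k + 1971)*(1885 + j(w, 43)) = (-1760 + 1971)*(1885 + (3 + 43)²) = 211*(1885 + 46²) = 211*(1885 + 2116) = 211*4001 = 844211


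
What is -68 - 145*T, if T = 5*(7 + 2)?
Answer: -6593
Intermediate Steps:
T = 45 (T = 5*9 = 45)
-68 - 145*T = -68 - 145*45 = -68 - 6525 = -6593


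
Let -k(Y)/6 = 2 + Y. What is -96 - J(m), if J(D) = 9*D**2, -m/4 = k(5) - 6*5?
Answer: -746592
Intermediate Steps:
k(Y) = -12 - 6*Y (k(Y) = -6*(2 + Y) = -12 - 6*Y)
m = 288 (m = -4*((-12 - 6*5) - 6*5) = -4*((-12 - 30) - 1*30) = -4*(-42 - 30) = -4*(-72) = 288)
-96 - J(m) = -96 - 9*288**2 = -96 - 9*82944 = -96 - 1*746496 = -96 - 746496 = -746592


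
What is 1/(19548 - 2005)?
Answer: 1/17543 ≈ 5.7003e-5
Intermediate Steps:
1/(19548 - 2005) = 1/17543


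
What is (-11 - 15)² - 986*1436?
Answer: -1415220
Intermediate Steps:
(-11 - 15)² - 986*1436 = (-26)² - 1415896 = 676 - 1415896 = -1415220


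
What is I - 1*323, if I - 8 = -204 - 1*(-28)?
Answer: -491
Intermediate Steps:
I = -168 (I = 8 + (-204 - 1*(-28)) = 8 + (-204 + 28) = 8 - 176 = -168)
I - 1*323 = -168 - 1*323 = -168 - 323 = -491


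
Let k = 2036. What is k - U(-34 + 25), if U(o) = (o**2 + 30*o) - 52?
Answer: 2277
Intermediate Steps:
U(o) = -52 + o**2 + 30*o
k - U(-34 + 25) = 2036 - (-52 + (-34 + 25)**2 + 30*(-34 + 25)) = 2036 - (-52 + (-9)**2 + 30*(-9)) = 2036 - (-52 + 81 - 270) = 2036 - 1*(-241) = 2036 + 241 = 2277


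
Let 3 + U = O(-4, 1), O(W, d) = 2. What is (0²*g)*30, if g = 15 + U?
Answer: 0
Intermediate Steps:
U = -1 (U = -3 + 2 = -1)
g = 14 (g = 15 - 1 = 14)
(0²*g)*30 = (0²*14)*30 = (0*14)*30 = 0*30 = 0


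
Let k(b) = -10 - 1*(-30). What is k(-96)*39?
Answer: 780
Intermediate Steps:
k(b) = 20 (k(b) = -10 + 30 = 20)
k(-96)*39 = 20*39 = 780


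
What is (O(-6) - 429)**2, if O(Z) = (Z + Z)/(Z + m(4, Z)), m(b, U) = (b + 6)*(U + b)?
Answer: 31036041/169 ≈ 1.8365e+5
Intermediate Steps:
m(b, U) = (6 + b)*(U + b)
O(Z) = 2*Z/(40 + 11*Z) (O(Z) = (Z + Z)/(Z + (4**2 + 6*Z + 6*4 + Z*4)) = (2*Z)/(Z + (16 + 6*Z + 24 + 4*Z)) = (2*Z)/(Z + (40 + 10*Z)) = (2*Z)/(40 + 11*Z) = 2*Z/(40 + 11*Z))
(O(-6) - 429)**2 = (2*(-6)/(40 + 11*(-6)) - 429)**2 = (2*(-6)/(40 - 66) - 429)**2 = (2*(-6)/(-26) - 429)**2 = (2*(-6)*(-1/26) - 429)**2 = (6/13 - 429)**2 = (-5571/13)**2 = 31036041/169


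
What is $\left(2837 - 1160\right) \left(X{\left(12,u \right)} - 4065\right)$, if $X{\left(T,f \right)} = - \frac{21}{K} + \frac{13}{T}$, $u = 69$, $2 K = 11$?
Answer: $- \frac{300150019}{44} \approx -6.8216 \cdot 10^{6}$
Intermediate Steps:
$K = \frac{11}{2}$ ($K = \frac{1}{2} \cdot 11 = \frac{11}{2} \approx 5.5$)
$X{\left(T,f \right)} = - \frac{42}{11} + \frac{13}{T}$ ($X{\left(T,f \right)} = - \frac{21}{\frac{11}{2}} + \frac{13}{T} = \left(-21\right) \frac{2}{11} + \frac{13}{T} = - \frac{42}{11} + \frac{13}{T}$)
$\left(2837 - 1160\right) \left(X{\left(12,u \right)} - 4065\right) = \left(2837 - 1160\right) \left(\left(- \frac{42}{11} + \frac{13}{12}\right) - 4065\right) = 1677 \left(\left(- \frac{42}{11} + 13 \cdot \frac{1}{12}\right) - 4065\right) = 1677 \left(\left(- \frac{42}{11} + \frac{13}{12}\right) - 4065\right) = 1677 \left(- \frac{361}{132} - 4065\right) = 1677 \left(- \frac{536941}{132}\right) = - \frac{300150019}{44}$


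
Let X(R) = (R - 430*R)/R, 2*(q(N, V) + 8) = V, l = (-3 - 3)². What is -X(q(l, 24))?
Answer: 429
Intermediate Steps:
l = 36 (l = (-6)² = 36)
q(N, V) = -8 + V/2
X(R) = -429 (X(R) = (-429*R)/R = -429)
-X(q(l, 24)) = -1*(-429) = 429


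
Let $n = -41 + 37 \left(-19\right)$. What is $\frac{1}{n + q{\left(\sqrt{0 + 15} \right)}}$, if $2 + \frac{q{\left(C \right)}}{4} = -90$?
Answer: $- \frac{1}{1112} \approx -0.00089928$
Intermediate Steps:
$q{\left(C \right)} = -368$ ($q{\left(C \right)} = -8 + 4 \left(-90\right) = -8 - 360 = -368$)
$n = -744$ ($n = -41 - 703 = -744$)
$\frac{1}{n + q{\left(\sqrt{0 + 15} \right)}} = \frac{1}{-744 - 368} = \frac{1}{-1112} = - \frac{1}{1112}$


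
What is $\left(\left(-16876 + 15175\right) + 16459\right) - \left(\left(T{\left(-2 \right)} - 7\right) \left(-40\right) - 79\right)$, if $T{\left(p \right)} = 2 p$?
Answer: $14397$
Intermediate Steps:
$\left(\left(-16876 + 15175\right) + 16459\right) - \left(\left(T{\left(-2 \right)} - 7\right) \left(-40\right) - 79\right) = \left(\left(-16876 + 15175\right) + 16459\right) - \left(\left(2 \left(-2\right) - 7\right) \left(-40\right) - 79\right) = \left(-1701 + 16459\right) - \left(\left(-4 - 7\right) \left(-40\right) - 79\right) = 14758 - \left(\left(-11\right) \left(-40\right) - 79\right) = 14758 - \left(440 - 79\right) = 14758 - 361 = 14397$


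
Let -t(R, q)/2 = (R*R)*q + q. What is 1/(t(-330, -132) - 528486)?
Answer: 1/28221378 ≈ 3.5434e-8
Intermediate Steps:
t(R, q) = -2*q - 2*q*R**2 (t(R, q) = -2*((R*R)*q + q) = -2*(R**2*q + q) = -2*(q*R**2 + q) = -2*(q + q*R**2) = -2*q - 2*q*R**2)
1/(t(-330, -132) - 528486) = 1/(-2*(-132)*(1 + (-330)**2) - 528486) = 1/(-2*(-132)*(1 + 108900) - 528486) = 1/(-2*(-132)*108901 - 528486) = 1/(28749864 - 528486) = 1/28221378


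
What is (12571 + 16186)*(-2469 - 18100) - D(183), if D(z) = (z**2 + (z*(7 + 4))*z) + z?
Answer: -591904784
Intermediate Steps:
D(z) = z + 12*z**2 (D(z) = (z**2 + (z*11)*z) + z = (z**2 + (11*z)*z) + z = (z**2 + 11*z**2) + z = 12*z**2 + z = z + 12*z**2)
(12571 + 16186)*(-2469 - 18100) - D(183) = (12571 + 16186)*(-2469 - 18100) - 183*(1 + 12*183) = 28757*(-20569) - 183*(1 + 2196) = -591502733 - 183*2197 = -591502733 - 1*402051 = -591502733 - 402051 = -591904784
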